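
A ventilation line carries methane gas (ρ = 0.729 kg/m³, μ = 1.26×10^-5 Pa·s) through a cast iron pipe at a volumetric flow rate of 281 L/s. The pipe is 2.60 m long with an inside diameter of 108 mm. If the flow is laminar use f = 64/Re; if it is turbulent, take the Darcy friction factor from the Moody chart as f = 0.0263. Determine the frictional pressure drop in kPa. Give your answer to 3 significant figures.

Q = 281 L/s = 281/1000 = 0.281 m³/s.
Cross-sectional area A = πD²/4 = π(0.108)²/4 = 0.009161 m²; mean velocity V = Q/A = 0.281/0.009161 = 30.67 m/s.
Reynolds number Re = ρVD/μ = 0.729 · 30.67 · 0.108 / 1.26e-05 = 1.917e+05.
Re > 4000 → turbulent; use the Moody-chart value f = 0.0263.
Darcy-Weisbach: ΔP = f(L/D)(ρV²/2) = 0.0263·(2.6/0.108)·(0.729·30.67²/2) = 0.0263·24.07·343 = 217.1 Pa.
ΔP = 217.1 Pa = 0.217 kPa.

ΔP ≈ 0.217 kPa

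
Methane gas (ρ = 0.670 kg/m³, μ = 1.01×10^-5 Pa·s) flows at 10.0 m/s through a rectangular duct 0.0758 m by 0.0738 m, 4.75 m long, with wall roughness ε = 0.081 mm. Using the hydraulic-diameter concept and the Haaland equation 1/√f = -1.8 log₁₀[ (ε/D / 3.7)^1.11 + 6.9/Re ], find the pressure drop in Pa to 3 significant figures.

ΔP ≈ 51.0 Pa

Hydraulic diameter D_h = 4A/P = 4·(0.0758·0.0738)/(2·(0.0758+0.0738)) = 0.02238/0.2992 = 0.07479 m.
Re = ρVD_h/μ = 0.67·10·0.07479/1.01e-05 = 4.961e+04.
ε/D_h = 8.1e-05/0.07479 = 0.00108; Haaland gives 1/√f = -1.8 log₁₀[0.00012+0.000139] = 6.457, so f = 0.02399.
ΔP = f(L/D_h)(ρV²/2) = 0.02399·4.75/0.07479·33.5 = 51.03 Pa.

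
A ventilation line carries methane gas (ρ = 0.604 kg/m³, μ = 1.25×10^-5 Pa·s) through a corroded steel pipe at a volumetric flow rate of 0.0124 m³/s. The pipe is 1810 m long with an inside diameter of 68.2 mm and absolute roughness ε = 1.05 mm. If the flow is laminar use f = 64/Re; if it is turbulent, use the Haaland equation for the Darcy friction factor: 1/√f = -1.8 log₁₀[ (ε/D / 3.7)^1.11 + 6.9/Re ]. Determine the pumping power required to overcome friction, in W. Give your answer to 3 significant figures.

Cross-sectional area A = πD²/4 = π(0.0682)²/4 = 0.003653 m²; mean velocity V = Q/A = 0.0124/0.003653 = 3.394 m/s.
Reynolds number Re = ρVD/μ = 0.604 · 3.394 · 0.0682 / 1.25e-05 = 1.119e+04.
Re > 4000 → turbulent. Relative roughness ε/D = 0.00105/0.0682 = 0.0154. Haaland: 1/√f = -1.8 log₁₀[(0.0154/3.7)^1.11 + 6.9/1.119e+04] = -1.8 log₁₀[0.00228 + 0.000617] = 4.569, so f = 0.04789.
Darcy-Weisbach: ΔP = f(L/D)(ρV²/2) = 0.04789·(1810/0.0682)·(0.604·3.394²/2) = 0.04789·2.654e+04·3.48 = 4423 Pa.
Pumping power P = QΔP = 0.0124·4423 = 54.84 W = 54.8 W.

P ≈ 54.8 W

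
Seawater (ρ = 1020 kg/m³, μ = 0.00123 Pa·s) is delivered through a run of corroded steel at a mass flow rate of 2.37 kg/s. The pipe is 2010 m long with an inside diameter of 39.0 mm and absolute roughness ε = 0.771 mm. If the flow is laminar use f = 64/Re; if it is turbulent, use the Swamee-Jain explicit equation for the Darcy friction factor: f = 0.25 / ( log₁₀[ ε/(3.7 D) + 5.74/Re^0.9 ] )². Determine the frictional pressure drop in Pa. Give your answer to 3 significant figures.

A = πD²/4 = π(0.039)²/4 = 0.001195 m²; mean velocity V = ṁ/(ρA) = 2.37/(1020 · 0.001195) = 1.945 m/s.
Reynolds number Re = ρVD/μ = 1020 · 1.945 · 0.039 / 0.00123 = 6.291e+04.
Re > 4000 → turbulent. Relative roughness ε/D = 0.000771/0.039 = 0.0198. Swamee-Jain: f = 0.25/(log₁₀[0.0198/3.7 + 5.74/6.291e+04^0.9])² = 0.25/(log₁₀[0.00534 + 0.000275])² = 0.25/(-2.25)² = 0.04937.
Darcy-Weisbach: ΔP = f(L/D)(ρV²/2) = 0.04937·(2010/0.039)·(1020·1.945²/2) = 0.04937·5.154e+04·1929 = 4.909e+06 Pa.

ΔP ≈ 4.91×10^6 Pa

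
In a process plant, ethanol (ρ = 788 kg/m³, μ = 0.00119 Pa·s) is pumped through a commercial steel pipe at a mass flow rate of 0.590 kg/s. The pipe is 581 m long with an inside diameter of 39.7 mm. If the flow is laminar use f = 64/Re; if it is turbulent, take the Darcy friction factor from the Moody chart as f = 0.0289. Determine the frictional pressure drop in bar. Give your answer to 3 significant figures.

A = πD²/4 = π(0.0397)²/4 = 0.001238 m²; mean velocity V = ṁ/(ρA) = 0.59/(788 · 0.001238) = 0.6049 m/s.
Reynolds number Re = ρVD/μ = 788 · 0.6049 · 0.0397 / 0.00119 = 1.59e+04.
Re > 4000 → turbulent; use the Moody-chart value f = 0.0289.
Darcy-Weisbach: ΔP = f(L/D)(ρV²/2) = 0.0289·(581/0.0397)·(788·0.6049²/2) = 0.0289·1.463e+04·144.1 = 6.097e+04 Pa.
ΔP = 6.097e+04 Pa = 0.610 bar.

ΔP ≈ 0.610 bar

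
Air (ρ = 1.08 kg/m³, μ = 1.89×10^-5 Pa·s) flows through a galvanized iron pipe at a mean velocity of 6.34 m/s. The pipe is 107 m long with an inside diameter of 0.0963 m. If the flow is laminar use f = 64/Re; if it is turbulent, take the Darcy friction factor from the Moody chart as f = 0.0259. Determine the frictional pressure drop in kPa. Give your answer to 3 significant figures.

ΔP ≈ 0.625 kPa

Reynolds number Re = ρVD/μ = 1.08 · 6.34 · 0.0963 / 1.89e-05 = 3.489e+04.
Re > 4000 → turbulent; use the Moody-chart value f = 0.0259.
Darcy-Weisbach: ΔP = f(L/D)(ρV²/2) = 0.0259·(107/0.0963)·(1.08·6.34²/2) = 0.0259·1111·21.71 = 624.6 Pa.
ΔP = 624.6 Pa = 0.625 kPa.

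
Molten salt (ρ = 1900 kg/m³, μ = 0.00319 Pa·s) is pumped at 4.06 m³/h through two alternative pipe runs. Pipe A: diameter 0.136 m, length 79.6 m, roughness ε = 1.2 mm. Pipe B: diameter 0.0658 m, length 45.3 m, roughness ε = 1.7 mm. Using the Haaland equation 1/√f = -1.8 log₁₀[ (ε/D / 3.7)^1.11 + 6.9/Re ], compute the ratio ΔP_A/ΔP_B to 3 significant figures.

Pipe A: V = Q/A = 0.001128/0.01453 = 0.07763 m/s; Re = 6289; ε/D = 0.00882; Haaland → f = 0.0445; ΔP_A = f(L/D)(ρV²/2) = 149.1 Pa.
Pipe B: V = Q/A = 0.001128/0.0034 = 0.3317 m/s; Re = 1.3e+04; ε/D = 0.0258; Haaland → f = 0.05639; ΔP_B = f(L/D)(ρV²/2) = 4056 Pa.
ΔP_A/ΔP_B = 149.1/4056 = 0.0368.

ΔP_A/ΔP_B ≈ 0.0368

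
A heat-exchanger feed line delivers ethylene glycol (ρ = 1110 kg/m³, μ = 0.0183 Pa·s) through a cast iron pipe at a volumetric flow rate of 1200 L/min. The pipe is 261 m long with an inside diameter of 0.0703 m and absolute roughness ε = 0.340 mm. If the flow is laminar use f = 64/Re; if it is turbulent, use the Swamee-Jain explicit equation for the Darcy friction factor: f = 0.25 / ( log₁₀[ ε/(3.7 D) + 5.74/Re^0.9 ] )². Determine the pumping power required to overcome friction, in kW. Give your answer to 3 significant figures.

P ≈ 37.7 kW

Q = 1200 L/min = 1200/60000 = 0.02 m³/s.
Cross-sectional area A = πD²/4 = π(0.0703)²/4 = 0.003882 m²; mean velocity V = Q/A = 0.02/0.003882 = 5.153 m/s.
Reynolds number Re = ρVD/μ = 1110 · 5.153 · 0.0703 / 0.0183 = 2.197e+04.
Re > 4000 → turbulent. Relative roughness ε/D = 0.00034/0.0703 = 0.00484. Swamee-Jain: f = 0.25/(log₁₀[0.00484/3.7 + 5.74/2.197e+04^0.9])² = 0.25/(log₁₀[0.00131 + 0.00071])² = 0.25/(-2.695)² = 0.03441.
Darcy-Weisbach: ΔP = f(L/D)(ρV²/2) = 0.03441·(261/0.0703)·(1110·5.153²/2) = 0.03441·3713·1.474e+04 = 1.883e+06 Pa.
Pumping power P = QΔP = 0.02·1.883e+06 = 37650 W = 37.7 kW.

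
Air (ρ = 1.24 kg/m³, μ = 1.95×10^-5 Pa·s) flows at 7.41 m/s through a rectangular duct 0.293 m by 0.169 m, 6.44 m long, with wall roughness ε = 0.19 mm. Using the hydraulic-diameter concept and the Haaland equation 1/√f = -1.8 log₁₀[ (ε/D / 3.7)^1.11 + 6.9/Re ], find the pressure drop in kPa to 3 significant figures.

ΔP ≈ 0.0220 kPa

Hydraulic diameter D_h = 4A/P = 4·(0.293·0.169)/(2·(0.293+0.169)) = 0.1981/0.924 = 0.2144 m.
Re = ρVD_h/μ = 1.24·7.41·0.2144/1.95e-05 = 1.01e+05.
ε/D_h = 0.00019/0.2144 = 0.000886; Haaland gives 1/√f = -1.8 log₁₀[9.58e-05+6.83e-05] = 6.813, so f = 0.02154.
ΔP = f(L/D_h)(ρV²/2) = 0.02154·6.44/0.2144·34.04 = 22.03 Pa.
ΔP = 0.0220 kPa.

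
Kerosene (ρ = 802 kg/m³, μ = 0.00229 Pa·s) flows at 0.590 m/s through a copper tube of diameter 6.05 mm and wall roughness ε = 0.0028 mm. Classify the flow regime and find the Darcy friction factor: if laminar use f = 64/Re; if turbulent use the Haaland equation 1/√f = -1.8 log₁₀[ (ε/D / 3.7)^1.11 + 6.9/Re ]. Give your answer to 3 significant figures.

f ≈ 0.0512

Re = ρVD/μ = 802·0.59·0.00605/0.00229 = 1250.
Re < 2300 → laminar, so f = 64/Re = 0.0512 (roughness is irrelevant in laminar flow).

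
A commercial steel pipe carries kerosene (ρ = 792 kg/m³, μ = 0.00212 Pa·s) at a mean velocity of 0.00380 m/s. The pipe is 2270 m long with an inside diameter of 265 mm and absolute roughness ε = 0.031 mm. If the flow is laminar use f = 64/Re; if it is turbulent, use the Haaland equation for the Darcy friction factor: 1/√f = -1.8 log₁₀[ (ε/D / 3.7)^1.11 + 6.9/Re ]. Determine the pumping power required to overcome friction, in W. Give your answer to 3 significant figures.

P ≈ 0.00175 W

Reynolds number Re = ρVD/μ = 792 · 0.0038 · 0.265 / 0.00212 = 376.2.
Re < 2300 → laminar flow, so f = 64/Re = 64/376.2 = 0.1701 (the turbulent correlation is not needed).
Darcy-Weisbach: ΔP = f(L/D)(ρV²/2) = 0.1701·(2270/0.265)·(792·0.0038²/2) = 0.1701·8566·0.005718 = 8.333 Pa.
Q = V·A = 0.0038·0.05515 = 0.0002096 m³/s.
Pumping power P = QΔP = 0.0002096·8.333 = 0.001747 W = 0.00175 W.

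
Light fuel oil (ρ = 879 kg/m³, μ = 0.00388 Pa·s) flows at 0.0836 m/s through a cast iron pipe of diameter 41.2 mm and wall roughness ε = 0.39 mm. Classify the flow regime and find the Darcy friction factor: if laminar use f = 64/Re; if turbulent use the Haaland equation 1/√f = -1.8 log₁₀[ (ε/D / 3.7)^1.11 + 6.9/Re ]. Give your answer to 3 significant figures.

f ≈ 0.0820

Re = ρVD/μ = 879·0.0836·0.0412/0.00388 = 780.3.
Re < 2300 → laminar, so f = 64/Re = 0.08202 (roughness is irrelevant in laminar flow).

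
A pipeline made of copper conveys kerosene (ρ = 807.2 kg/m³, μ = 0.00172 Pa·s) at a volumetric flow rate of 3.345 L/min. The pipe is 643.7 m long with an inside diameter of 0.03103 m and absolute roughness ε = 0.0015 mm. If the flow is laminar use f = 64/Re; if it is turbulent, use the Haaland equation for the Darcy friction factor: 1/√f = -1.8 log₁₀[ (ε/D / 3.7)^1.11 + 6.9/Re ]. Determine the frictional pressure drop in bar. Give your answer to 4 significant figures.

ΔP ≈ 0.02713 bar

Q = 3.345 L/min = 3.345/60000 = 5.575e-05 m³/s.
Cross-sectional area A = πD²/4 = π(0.03103)²/4 = 0.0007562 m²; mean velocity V = Q/A = 5.575e-05/0.0007562 = 0.07372 m/s.
Reynolds number Re = ρVD/μ = 807.2 · 0.07372 · 0.03103 / 0.00172 = 1074.
Re < 2300 → laminar flow, so f = 64/Re = 64/1074 = 0.05961 (the turbulent correlation is not needed).
Darcy-Weisbach: ΔP = f(L/D)(ρV²/2) = 0.05961·(643.7/0.03103)·(807.2·0.07372²/2) = 0.05961·2.074e+04·2.193 = 2713 Pa.
ΔP = 2713 Pa = 0.02713 bar.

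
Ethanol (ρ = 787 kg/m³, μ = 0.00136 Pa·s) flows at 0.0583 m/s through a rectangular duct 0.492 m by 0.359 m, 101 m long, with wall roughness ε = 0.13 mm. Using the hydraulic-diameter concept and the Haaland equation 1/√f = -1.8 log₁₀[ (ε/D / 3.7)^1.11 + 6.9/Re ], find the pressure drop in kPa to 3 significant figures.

ΔP ≈ 0.00933 kPa

Hydraulic diameter D_h = 4A/P = 4·(0.492·0.359)/(2·(0.492+0.359)) = 0.7065/1.702 = 0.4151 m.
Re = ρVD_h/μ = 787·0.0583·0.4151/0.00136 = 1.4e+04.
ε/D_h = 0.00013/0.4151 = 0.000313; Haaland gives 1/√f = -1.8 log₁₀[3.02e-05+0.000493] = 5.907, so f = 0.02866.
ΔP = f(L/D_h)(ρV²/2) = 0.02866·101/0.4151·1.337 = 9.327 Pa.
ΔP = 0.00933 kPa.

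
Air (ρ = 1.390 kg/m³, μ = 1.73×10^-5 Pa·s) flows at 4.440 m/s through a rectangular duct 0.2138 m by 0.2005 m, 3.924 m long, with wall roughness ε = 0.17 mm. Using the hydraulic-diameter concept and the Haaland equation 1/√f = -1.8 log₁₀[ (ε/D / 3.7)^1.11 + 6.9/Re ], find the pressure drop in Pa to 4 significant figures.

ΔP ≈ 5.729 Pa

Hydraulic diameter D_h = 4A/P = 4·(0.2138·0.2005)/(2·(0.2138+0.2005)) = 0.1715/0.8286 = 0.2069 m.
Re = ρVD_h/μ = 1.39·4.44·0.2069/1.73e-05 = 7.382e+04.
ε/D_h = 0.00017/0.2069 = 0.000822; Haaland gives 1/√f = -1.8 log₁₀[8.8e-05+9.35e-05] = 6.734, so f = 0.02205.
ΔP = f(L/D_h)(ρV²/2) = 0.02205·3.924/0.2069·13.7 = 5.729 Pa.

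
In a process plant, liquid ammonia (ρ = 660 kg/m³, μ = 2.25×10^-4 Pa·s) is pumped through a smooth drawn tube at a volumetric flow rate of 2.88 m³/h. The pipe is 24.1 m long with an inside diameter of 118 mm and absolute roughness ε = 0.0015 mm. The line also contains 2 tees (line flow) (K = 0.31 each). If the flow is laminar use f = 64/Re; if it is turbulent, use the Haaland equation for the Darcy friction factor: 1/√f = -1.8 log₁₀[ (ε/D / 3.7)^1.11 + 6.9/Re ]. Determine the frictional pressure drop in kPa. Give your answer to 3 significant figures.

ΔP ≈ 0.00986 kPa

Q = 2.88 m³/h = 2.88/3600 = 0.0008 m³/s.
Cross-sectional area A = πD²/4 = π(0.118)²/4 = 0.01094 m²; mean velocity V = Q/A = 0.0008/0.01094 = 0.07315 m/s.
Reynolds number Re = ρVD/μ = 660 · 0.07315 · 0.118 / 0.000225 = 2.532e+04.
Re > 4000 → turbulent. Relative roughness ε/D = 1.5e-06/0.118 = 1.27e-05. Haaland: 1/√f = -1.8 log₁₀[(1.27e-05/3.7)^1.11 + 6.9/2.532e+04] = -1.8 log₁₀[8.61e-07 + 0.000273] = 6.414, so f = 0.02431.
Total minor-loss coefficient ΣK = 2·0.31 = 0.62.
ΔP = [f·L/D + ΣK]·(ρV²/2) = [0.02431·24.1/0.118 + 0.62]·(660·0.07315²/2) = [4.965 + 0.62]·1.766 = 9.863 Pa.
ΔP = 9.863 Pa = 0.00986 kPa.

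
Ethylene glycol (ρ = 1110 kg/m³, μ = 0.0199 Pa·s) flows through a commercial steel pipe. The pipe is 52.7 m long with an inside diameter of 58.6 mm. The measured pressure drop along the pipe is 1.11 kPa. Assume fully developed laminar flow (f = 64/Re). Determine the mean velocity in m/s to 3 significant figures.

V ≈ 0.114 m/s

For laminar flow, f = 64/Re with Re = ρVD/μ, so Darcy-Weisbach reduces to ΔP = 32μLV/D². Solving for V: V = ΔP·D²/(32μL) = 1110·(0.0586)²/(32·0.0199·52.7) = 0.1136 m/s.
Check: Re = ρVD/μ = 1110·0.1136·0.0586/0.0199 = 371.3 < 2300, so the laminar assumption holds.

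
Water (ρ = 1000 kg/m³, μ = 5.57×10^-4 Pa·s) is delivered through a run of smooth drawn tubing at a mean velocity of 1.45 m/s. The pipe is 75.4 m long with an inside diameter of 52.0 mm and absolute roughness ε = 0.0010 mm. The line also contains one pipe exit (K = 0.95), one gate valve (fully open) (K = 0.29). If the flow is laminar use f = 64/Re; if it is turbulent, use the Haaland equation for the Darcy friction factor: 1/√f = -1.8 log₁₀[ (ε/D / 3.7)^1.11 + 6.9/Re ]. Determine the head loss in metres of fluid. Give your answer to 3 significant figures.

h_f ≈ 2.75 m

Reynolds number Re = ρVD/μ = 1000 · 1.45 · 0.052 / 0.000557 = 1.354e+05.
Re > 4000 → turbulent. Relative roughness ε/D = 1e-06/0.052 = 1.92e-05. Haaland: 1/√f = -1.8 log₁₀[(1.92e-05/3.7)^1.11 + 6.9/1.354e+05] = -1.8 log₁₀[1.36e-06 + 5.1e-05] = 7.706, so f = 0.01684.
Total minor-loss coefficient ΣK = 1·0.95 + 1·0.29 = 1.24.
ΔP = [f·L/D + ΣK]·(ρV²/2) = [0.01684·75.4/0.052 + 1.24]·(1000·1.45²/2) = [24.42 + 1.24]·1051 = 2.697e+04 Pa.
Head loss h_f = ΔP/(ρg) = 2.697e+04/(1000·9.81) = 2.75 m.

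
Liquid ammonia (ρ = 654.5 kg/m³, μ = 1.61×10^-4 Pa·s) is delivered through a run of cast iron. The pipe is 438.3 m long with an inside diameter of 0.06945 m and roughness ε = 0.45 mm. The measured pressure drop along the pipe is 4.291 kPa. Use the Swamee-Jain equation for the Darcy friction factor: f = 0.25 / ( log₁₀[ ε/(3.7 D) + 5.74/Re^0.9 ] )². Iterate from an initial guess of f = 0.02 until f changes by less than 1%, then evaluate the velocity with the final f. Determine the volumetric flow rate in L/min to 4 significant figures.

Rearranging Darcy-Weisbach: V = √(2·ΔP·D/(f·L·ρ)). With ε/D = 0.00045/0.06945 = 0.00648, iterate starting from f = 0.02:
  f = 0.02 → V = √(2·4291·0.06945/(0.02·438.3·654.5)) = 0.3223 m/s; Re = ρVD/μ = 9.1e+04; f → 0.03404
  f = 0.03404 → V = 0.2471 m/s; Re = 6.976e+04; f → 0.03433
Converged (Δf/f < 1%). With the final f = 0.03433: V = √(2·4291·0.06945/(0.03433·438.3·654.5)) = 0.246 m/s.
Q = V·A = 0.246·(π/4·0.06945²) = 0.0009319 m³/s = 55.91 L/min.

Q ≈ 55.91 L/min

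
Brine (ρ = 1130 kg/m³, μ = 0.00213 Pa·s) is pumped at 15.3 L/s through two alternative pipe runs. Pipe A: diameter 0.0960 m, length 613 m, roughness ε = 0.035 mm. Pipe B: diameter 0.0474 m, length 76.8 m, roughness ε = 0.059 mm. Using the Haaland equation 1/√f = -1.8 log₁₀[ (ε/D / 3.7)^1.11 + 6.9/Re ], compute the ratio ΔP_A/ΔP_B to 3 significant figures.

Pipe A: V = Q/A = 0.0153/0.007238 = 2.114 m/s; Re = 1.077e+05; ε/D = 0.000365; Haaland → f = 0.01928; ΔP_A = f(L/D)(ρV²/2) = 3.108e+05 Pa.
Pipe B: V = Q/A = 0.0153/0.001765 = 8.671 m/s; Re = 2.18e+05; ε/D = 0.00124; Haaland → f = 0.02176; ΔP_B = f(L/D)(ρV²/2) = 1.497e+06 Pa.
ΔP_A/ΔP_B = 3.108e+05/1.497e+06 = 0.208.

ΔP_A/ΔP_B ≈ 0.208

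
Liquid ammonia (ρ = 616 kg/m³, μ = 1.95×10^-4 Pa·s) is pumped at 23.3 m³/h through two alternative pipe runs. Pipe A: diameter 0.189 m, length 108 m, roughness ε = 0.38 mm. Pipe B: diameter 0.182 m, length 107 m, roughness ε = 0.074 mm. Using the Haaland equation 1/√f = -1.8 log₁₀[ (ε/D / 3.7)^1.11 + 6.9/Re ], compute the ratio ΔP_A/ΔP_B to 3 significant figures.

Pipe A: V = Q/A = 0.006472/0.02806 = 0.2307 m/s; Re = 1.377e+05; ε/D = 0.00201; Haaland → f = 0.02462; ΔP_A = f(L/D)(ρV²/2) = 230.6 Pa.
Pipe B: V = Q/A = 0.006472/0.02602 = 0.2488 m/s; Re = 1.43e+05; ε/D = 0.000407; Haaland → f = 0.01879; ΔP_B = f(L/D)(ρV²/2) = 210.6 Pa.
ΔP_A/ΔP_B = 230.6/210.6 = 1.09.

ΔP_A/ΔP_B ≈ 1.09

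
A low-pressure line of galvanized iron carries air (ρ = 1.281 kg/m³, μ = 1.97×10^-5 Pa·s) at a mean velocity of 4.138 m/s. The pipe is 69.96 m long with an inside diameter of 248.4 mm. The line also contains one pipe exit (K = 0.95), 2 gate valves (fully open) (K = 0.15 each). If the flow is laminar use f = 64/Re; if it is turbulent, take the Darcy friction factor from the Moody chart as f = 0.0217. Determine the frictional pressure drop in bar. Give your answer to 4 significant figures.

ΔP ≈ 8.074×10^-4 bar

Reynolds number Re = ρVD/μ = 1.281 · 4.138 · 0.2484 / 1.97e-05 = 6.684e+04.
Re > 4000 → turbulent; use the Moody-chart value f = 0.0217.
Total minor-loss coefficient ΣK = 1·0.95 + 2·0.15 = 1.25.
ΔP = [f·L/D + ΣK]·(ρV²/2) = [0.0217·69.96/0.2484 + 1.25]·(1.281·4.138²/2) = [6.112 + 1.25]·10.97 = 80.74 Pa.
ΔP = 80.74 Pa = 8.074×10^-4 bar.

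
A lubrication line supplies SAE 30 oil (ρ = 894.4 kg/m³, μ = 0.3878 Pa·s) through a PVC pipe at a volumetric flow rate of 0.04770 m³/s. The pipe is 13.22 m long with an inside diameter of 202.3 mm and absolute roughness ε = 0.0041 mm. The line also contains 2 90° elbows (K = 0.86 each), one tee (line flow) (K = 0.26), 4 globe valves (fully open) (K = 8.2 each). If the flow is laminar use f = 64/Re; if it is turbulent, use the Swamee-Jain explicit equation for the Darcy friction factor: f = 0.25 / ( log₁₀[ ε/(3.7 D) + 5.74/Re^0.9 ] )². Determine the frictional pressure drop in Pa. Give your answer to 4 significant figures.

Cross-sectional area A = πD²/4 = π(0.2023)²/4 = 0.03214 m²; mean velocity V = Q/A = 0.0477/0.03214 = 1.484 m/s.
Reynolds number Re = ρVD/μ = 894.4 · 1.484 · 0.2023 / 0.388 = 692.4.
Re < 2300 → laminar flow, so f = 64/Re = 64/692.4 = 0.09243 (the turbulent correlation is not needed).
Total minor-loss coefficient ΣK = 2·0.86 + 1·0.26 + 4·8.2 = 34.8.
ΔP = [f·L/D + ΣK]·(ρV²/2) = [0.09243·13.22/0.2023 + 34.8]·(894.4·1.484²/2) = [6.04 + 34.8]·984.9 = 4.02e+04 Pa.

ΔP ≈ 40200 Pa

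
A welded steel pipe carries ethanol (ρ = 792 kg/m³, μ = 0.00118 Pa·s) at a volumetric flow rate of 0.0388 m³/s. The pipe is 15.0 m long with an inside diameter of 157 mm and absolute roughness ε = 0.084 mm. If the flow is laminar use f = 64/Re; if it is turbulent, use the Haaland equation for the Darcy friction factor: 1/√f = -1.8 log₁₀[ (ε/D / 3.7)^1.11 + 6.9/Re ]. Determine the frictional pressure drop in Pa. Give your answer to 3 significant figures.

ΔP ≈ 2850 Pa

Cross-sectional area A = πD²/4 = π(0.157)²/4 = 0.01936 m²; mean velocity V = Q/A = 0.0388/0.01936 = 2.004 m/s.
Reynolds number Re = ρVD/μ = 792 · 2.004 · 0.157 / 0.00118 = 2.112e+05.
Re > 4000 → turbulent. Relative roughness ε/D = 8.4e-05/0.157 = 0.000535. Haaland: 1/√f = -1.8 log₁₀[(0.000535/3.7)^1.11 + 6.9/2.112e+05] = -1.8 log₁₀[5.47e-05 + 3.27e-05] = 7.306, so f = 0.01874.
Darcy-Weisbach: ΔP = f(L/D)(ρV²/2) = 0.01874·(15/0.157)·(792·2.004²/2) = 0.01874·95.54·1591 = 2847 Pa.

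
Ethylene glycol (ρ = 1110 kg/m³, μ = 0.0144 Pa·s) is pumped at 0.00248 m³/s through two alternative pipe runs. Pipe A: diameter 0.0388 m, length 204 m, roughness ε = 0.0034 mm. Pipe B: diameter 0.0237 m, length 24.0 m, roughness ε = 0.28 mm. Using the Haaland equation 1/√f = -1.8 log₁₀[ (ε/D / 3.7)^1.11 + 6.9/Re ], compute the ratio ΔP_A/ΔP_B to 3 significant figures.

Pipe A: V = Q/A = 0.00248/0.001182 = 2.097 m/s; Re = 6273; ε/D = 8.76e-05; Haaland → f = 0.03533; ΔP_A = f(L/D)(ρV²/2) = 4.535e+05 Pa.
Pipe B: V = Q/A = 0.00248/0.0004412 = 5.622 m/s; Re = 1.027e+04; ε/D = 0.0118; Haaland → f = 0.04478; ΔP_B = f(L/D)(ρV²/2) = 7.953e+05 Pa.
ΔP_A/ΔP_B = 4.535e+05/7.953e+05 = 0.570.

ΔP_A/ΔP_B ≈ 0.570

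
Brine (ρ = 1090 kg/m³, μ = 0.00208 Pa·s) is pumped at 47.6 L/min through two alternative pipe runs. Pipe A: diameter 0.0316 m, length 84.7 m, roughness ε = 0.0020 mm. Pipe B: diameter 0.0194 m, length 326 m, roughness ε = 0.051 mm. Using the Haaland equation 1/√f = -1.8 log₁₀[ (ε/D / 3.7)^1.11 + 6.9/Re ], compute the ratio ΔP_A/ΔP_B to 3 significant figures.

ΔP_A/ΔP_B ≈ 0.0208

Pipe A: V = Q/A = 0.0007933/0.0007843 = 1.012 m/s; Re = 1.675e+04; ε/D = 6.33e-05; Haaland → f = 0.02702; ΔP_A = f(L/D)(ρV²/2) = 4.039e+04 Pa.
Pipe B: V = Q/A = 0.0007933/0.0002956 = 2.684 m/s; Re = 2.729e+04; ε/D = 0.00263; Haaland → f = 0.02937; ΔP_B = f(L/D)(ρV²/2) = 1.937e+06 Pa.
ΔP_A/ΔP_B = 4.039e+04/1.937e+06 = 0.0208.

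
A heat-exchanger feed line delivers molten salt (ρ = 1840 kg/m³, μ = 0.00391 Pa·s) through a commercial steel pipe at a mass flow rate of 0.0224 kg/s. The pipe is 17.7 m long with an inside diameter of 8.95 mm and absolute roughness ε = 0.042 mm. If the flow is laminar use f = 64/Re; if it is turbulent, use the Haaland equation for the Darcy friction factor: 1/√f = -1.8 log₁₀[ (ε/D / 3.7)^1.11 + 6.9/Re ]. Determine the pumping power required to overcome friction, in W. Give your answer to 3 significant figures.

P ≈ 0.0651 W

A = πD²/4 = π(0.00895)²/4 = 6.291e-05 m²; mean velocity V = ṁ/(ρA) = 0.0224/(1840 · 6.291e-05) = 0.1935 m/s.
Reynolds number Re = ρVD/μ = 1840 · 0.1935 · 0.00895 / 0.00391 = 815.
Re < 2300 → laminar flow, so f = 64/Re = 64/815 = 0.07853 (the turbulent correlation is not needed).
Darcy-Weisbach: ΔP = f(L/D)(ρV²/2) = 0.07853·(17.7/0.00895)·(1840·0.1935²/2) = 0.07853·1978·34.45 = 5350 Pa.
Q = ṁ/ρ = 0.0224/1840 = 1.217e-05 m³/s.
Pumping power P = QΔP = 1.217e-05·5350 = 0.06513 W = 0.0651 W.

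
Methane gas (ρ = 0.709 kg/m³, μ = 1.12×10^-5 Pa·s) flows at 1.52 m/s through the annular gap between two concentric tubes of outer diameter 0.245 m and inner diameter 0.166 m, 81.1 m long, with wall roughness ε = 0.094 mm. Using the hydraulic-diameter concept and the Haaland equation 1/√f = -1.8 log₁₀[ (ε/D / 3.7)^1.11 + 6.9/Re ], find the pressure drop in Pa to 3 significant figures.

Hydraulic diameter D_h = 4A/P = D_o - D_i = 0.245 - 0.166 = 0.079 m.
Re = ρVD_h/μ = 0.709·1.52·0.079/1.12e-05 = 7601.
ε/D_h = 9.4e-05/0.079 = 0.00119; Haaland gives 1/√f = -1.8 log₁₀[0.000133+0.000908] = 5.369, so f = 0.03469.
ΔP = f(L/D_h)(ρV²/2) = 0.03469·81.1/0.079·0.819 = 29.17 Pa.

ΔP ≈ 29.2 Pa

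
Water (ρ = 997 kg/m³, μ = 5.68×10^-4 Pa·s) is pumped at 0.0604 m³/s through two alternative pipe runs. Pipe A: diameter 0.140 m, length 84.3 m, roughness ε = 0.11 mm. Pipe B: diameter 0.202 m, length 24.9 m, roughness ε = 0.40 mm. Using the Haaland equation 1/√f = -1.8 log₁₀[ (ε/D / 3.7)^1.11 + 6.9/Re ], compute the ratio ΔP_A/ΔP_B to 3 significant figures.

Pipe A: V = Q/A = 0.0604/0.01539 = 3.924 m/s; Re = 9.642e+05; ε/D = 0.000786; Haaland → f = 0.0189; ΔP_A = f(L/D)(ρV²/2) = 8.733e+04 Pa.
Pipe B: V = Q/A = 0.0604/0.03205 = 1.885 m/s; Re = 6.683e+05; ε/D = 0.00198; Haaland → f = 0.02365; ΔP_B = f(L/D)(ρV²/2) = 5162 Pa.
ΔP_A/ΔP_B = 8.733e+04/5162 = 16.9.

ΔP_A/ΔP_B ≈ 16.9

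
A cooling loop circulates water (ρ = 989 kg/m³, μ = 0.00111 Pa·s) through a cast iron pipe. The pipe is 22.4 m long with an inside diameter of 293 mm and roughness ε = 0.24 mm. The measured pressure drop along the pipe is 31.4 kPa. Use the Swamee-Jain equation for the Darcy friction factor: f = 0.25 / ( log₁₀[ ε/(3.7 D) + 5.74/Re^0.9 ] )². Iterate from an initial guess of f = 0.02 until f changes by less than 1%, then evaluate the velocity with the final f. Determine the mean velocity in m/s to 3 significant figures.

V ≈ 6.61 m/s

Rearranging Darcy-Weisbach: V = √(2·ΔP·D/(f·L·ρ)). With ε/D = 0.00024/0.293 = 0.000819, iterate starting from f = 0.02:
  f = 0.02 → V = √(2·3.14e+04·0.293/(0.02·22.4·989)) = 6.444 m/s; Re = ρVD/μ = 1.682e+06; f → 0.019
  f = 0.019 → V = 6.612 m/s; Re = 1.726e+06; f → 0.01899
Converged (Δf/f < 1%). With the final f = 0.01899: V = √(2·3.14e+04·0.293/(0.01899·22.4·989)) = 6.613 m/s.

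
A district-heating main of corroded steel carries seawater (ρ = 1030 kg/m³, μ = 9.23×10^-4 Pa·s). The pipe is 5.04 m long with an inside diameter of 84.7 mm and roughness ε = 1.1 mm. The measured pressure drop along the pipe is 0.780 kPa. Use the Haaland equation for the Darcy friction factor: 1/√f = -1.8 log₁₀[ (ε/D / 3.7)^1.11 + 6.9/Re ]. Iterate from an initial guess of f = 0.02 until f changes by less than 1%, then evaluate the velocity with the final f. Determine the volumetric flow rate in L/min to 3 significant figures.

Rearranging Darcy-Weisbach: V = √(2·ΔP·D/(f·L·ρ)). With ε/D = 0.0011/0.0847 = 0.013, iterate starting from f = 0.02:
  f = 0.02 → V = √(2·780·0.0847/(0.02·5.04·1030)) = 1.128 m/s; Re = ρVD/μ = 1.066e+05; f → 0.04202
  f = 0.04202 → V = 0.7783 m/s; Re = 7.356e+04; f → 0.04222
Converged (Δf/f < 1%). With the final f = 0.04222: V = √(2·780·0.0847/(0.04222·5.04·1030)) = 0.7764 m/s.
Q = V·A = 0.7764·(π/4·0.0847²) = 0.004375 m³/s = 262 L/min.

Q ≈ 262 L/min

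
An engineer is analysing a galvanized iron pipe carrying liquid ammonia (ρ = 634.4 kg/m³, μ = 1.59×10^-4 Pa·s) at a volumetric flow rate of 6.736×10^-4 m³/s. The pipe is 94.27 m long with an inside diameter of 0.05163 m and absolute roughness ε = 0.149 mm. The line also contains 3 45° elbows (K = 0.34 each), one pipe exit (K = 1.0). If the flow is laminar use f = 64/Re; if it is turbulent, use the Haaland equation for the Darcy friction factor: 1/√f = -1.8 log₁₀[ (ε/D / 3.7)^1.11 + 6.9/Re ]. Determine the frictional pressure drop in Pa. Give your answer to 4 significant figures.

ΔP ≈ 1727 Pa

Cross-sectional area A = πD²/4 = π(0.05163)²/4 = 0.002094 m²; mean velocity V = Q/A = 0.0006736/0.002094 = 0.3217 m/s.
Reynolds number Re = ρVD/μ = 634.4 · 0.3217 · 0.05163 / 0.000159 = 6.628e+04.
Re > 4000 → turbulent. Relative roughness ε/D = 0.000149/0.05163 = 0.00289. Haaland: 1/√f = -1.8 log₁₀[(0.00289/3.7)^1.11 + 6.9/6.628e+04] = -1.8 log₁₀[0.000355 + 0.000104] = 6.009, so f = 0.0277.
Total minor-loss coefficient ΣK = 3·0.34 + 1·1 = 2.02.
ΔP = [f·L/D + ΣK]·(ρV²/2) = [0.0277·94.27/0.05163 + 2.02]·(634.4·0.3217²/2) = [50.57 + 2.02]·32.84 = 1727 Pa.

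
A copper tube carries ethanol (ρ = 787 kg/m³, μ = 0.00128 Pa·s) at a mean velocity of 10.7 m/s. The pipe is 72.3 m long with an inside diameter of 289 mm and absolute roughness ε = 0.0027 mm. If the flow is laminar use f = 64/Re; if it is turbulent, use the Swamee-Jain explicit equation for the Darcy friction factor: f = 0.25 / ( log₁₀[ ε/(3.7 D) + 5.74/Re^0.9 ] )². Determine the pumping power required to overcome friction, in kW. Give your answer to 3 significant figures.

Reynolds number Re = ρVD/μ = 787 · 10.7 · 0.289 / 0.00128 = 1.901e+06.
Re > 4000 → turbulent. Relative roughness ε/D = 2.7e-06/0.289 = 9.34e-06. Swamee-Jain: f = 0.25/(log₁₀[9.34e-06/3.7 + 5.74/1.901e+06^0.9])² = 0.25/(log₁₀[2.53e-06 + 1.28e-05])² = 0.25/(-4.814)² = 0.01079.
Darcy-Weisbach: ΔP = f(L/D)(ρV²/2) = 0.01079·(72.3/0.289)·(787·10.7²/2) = 0.01079·250.2·4.505e+04 = 1.216e+05 Pa.
Q = V·A = 10.7·0.0656 = 0.7019 m³/s.
Pumping power P = QΔP = 0.7019·1.216e+05 = 85330 W = 85.3 kW.

P ≈ 85.3 kW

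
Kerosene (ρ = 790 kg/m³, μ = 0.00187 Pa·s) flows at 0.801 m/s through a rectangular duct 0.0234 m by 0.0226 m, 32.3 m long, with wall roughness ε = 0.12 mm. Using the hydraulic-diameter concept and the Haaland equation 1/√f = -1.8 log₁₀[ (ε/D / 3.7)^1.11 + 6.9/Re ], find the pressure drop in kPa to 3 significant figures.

Hydraulic diameter D_h = 4A/P = 4·(0.0234·0.0226)/(2·(0.0234+0.0226)) = 0.002115/0.092 = 0.02299 m.
Re = ρVD_h/μ = 790·0.801·0.02299/0.00187 = 7781.
ε/D_h = 0.00012/0.02299 = 0.00522; Haaland gives 1/√f = -1.8 log₁₀[0.000685+0.000887] = 5.046, so f = 0.03927.
ΔP = f(L/D_h)(ρV²/2) = 0.03927·32.3/0.02299·253.4 = 1.398e+04 Pa.
ΔP = 14.0 kPa.

ΔP ≈ 14.0 kPa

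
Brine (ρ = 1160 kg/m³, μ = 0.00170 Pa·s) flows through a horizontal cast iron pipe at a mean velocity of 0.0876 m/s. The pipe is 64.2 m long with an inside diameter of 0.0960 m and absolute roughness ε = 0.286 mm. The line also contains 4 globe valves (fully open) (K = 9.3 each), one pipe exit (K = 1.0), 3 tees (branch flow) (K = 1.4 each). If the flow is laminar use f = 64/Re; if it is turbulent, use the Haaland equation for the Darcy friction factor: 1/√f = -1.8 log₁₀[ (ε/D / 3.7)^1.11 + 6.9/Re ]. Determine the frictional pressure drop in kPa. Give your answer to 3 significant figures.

Reynolds number Re = ρVD/μ = 1160 · 0.0876 · 0.096 / 0.0017 = 5738.
Re > 4000 → turbulent. Relative roughness ε/D = 0.000286/0.096 = 0.00298. Haaland: 1/√f = -1.8 log₁₀[(0.00298/3.7)^1.11 + 6.9/5738] = -1.8 log₁₀[0.000368 + 0.0012] = 5.047, so f = 0.03925.
Total minor-loss coefficient ΣK = 4·9.3 + 1·1 + 3·1.4 = 42.4.
ΔP = [f·L/D + ΣK]·(ρV²/2) = [0.03925·64.2/0.096 + 42.4]·(1160·0.0876²/2) = [26.25 + 42.4]·4.451 = 305.6 Pa.
ΔP = 305.6 Pa = 0.306 kPa.

ΔP ≈ 0.306 kPa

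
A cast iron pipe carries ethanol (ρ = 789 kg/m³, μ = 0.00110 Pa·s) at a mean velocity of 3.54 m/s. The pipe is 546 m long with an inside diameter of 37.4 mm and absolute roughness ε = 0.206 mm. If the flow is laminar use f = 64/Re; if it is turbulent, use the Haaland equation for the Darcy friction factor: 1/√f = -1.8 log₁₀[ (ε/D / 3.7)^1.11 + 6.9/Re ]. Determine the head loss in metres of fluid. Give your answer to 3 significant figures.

Reynolds number Re = ρVD/μ = 789 · 3.54 · 0.0374 / 0.0011 = 9.496e+04.
Re > 4000 → turbulent. Relative roughness ε/D = 0.000206/0.0374 = 0.00551. Haaland: 1/√f = -1.8 log₁₀[(0.00551/3.7)^1.11 + 6.9/9.496e+04] = -1.8 log₁₀[0.000727 + 7.27e-05] = 5.574, so f = 0.03218.
Darcy-Weisbach: ΔP = f(L/D)(ρV²/2) = 0.03218·(546/0.0374)·(789·3.54²/2) = 0.03218·1.46e+04·4944 = 2.323e+06 Pa.
Head loss h_f = ΔP/(ρg) = 2.323e+06/(789·9.81) = 300 m.

h_f ≈ 300 m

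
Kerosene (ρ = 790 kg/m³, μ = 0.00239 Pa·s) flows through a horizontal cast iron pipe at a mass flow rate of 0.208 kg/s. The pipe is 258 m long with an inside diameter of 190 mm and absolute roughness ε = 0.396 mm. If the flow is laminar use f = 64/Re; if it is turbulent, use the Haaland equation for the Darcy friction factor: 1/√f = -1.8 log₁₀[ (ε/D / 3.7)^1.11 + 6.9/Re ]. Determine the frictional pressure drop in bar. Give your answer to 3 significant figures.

A = πD²/4 = π(0.19)²/4 = 0.02835 m²; mean velocity V = ṁ/(ρA) = 0.208/(790 · 0.02835) = 0.009286 m/s.
Reynolds number Re = ρVD/μ = 790 · 0.009286 · 0.19 / 0.00239 = 583.2.
Re < 2300 → laminar flow, so f = 64/Re = 64/583.2 = 0.1097 (the turbulent correlation is not needed).
Darcy-Weisbach: ΔP = f(L/D)(ρV²/2) = 0.1097·(258/0.19)·(790·0.009286²/2) = 0.1097·1358·0.03406 = 5.076 Pa.
ΔP = 5.076 Pa = 5.08×10^-5 bar.

ΔP ≈ 5.08×10^-5 bar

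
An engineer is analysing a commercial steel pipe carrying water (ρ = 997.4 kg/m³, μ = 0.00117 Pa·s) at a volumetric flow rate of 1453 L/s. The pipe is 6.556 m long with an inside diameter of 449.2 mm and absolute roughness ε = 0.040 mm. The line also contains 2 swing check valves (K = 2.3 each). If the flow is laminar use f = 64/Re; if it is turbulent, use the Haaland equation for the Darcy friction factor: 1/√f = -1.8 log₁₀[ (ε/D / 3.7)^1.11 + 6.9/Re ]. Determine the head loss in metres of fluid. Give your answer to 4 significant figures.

Q = 1453 L/s = 1453/1000 = 1.453 m³/s.
Cross-sectional area A = πD²/4 = π(0.4492)²/4 = 0.1585 m²; mean velocity V = Q/A = 1.453/0.1585 = 9.168 m/s.
Reynolds number Re = ρVD/μ = 997.4 · 9.168 · 0.4492 / 0.00117 = 3.511e+06.
Re > 4000 → turbulent. Relative roughness ε/D = 4e-05/0.4492 = 8.9e-05. Haaland: 1/√f = -1.8 log₁₀[(8.9e-05/3.7)^1.11 + 6.9/3.511e+06] = -1.8 log₁₀[7.47e-06 + 1.97e-06] = 9.045, so f = 0.01222.
Total minor-loss coefficient ΣK = 2·2.3 = 4.6.
ΔP = [f·L/D + ΣK]·(ρV²/2) = [0.01222·6.556/0.4492 + 4.6]·(997.4·9.168²/2) = [0.1784 + 4.6]·4.192e+04 = 2.003e+05 Pa.
Head loss h_f = ΔP/(ρg) = 2.003e+05/(997.4·9.81) = 20.47 m.

h_f ≈ 20.47 m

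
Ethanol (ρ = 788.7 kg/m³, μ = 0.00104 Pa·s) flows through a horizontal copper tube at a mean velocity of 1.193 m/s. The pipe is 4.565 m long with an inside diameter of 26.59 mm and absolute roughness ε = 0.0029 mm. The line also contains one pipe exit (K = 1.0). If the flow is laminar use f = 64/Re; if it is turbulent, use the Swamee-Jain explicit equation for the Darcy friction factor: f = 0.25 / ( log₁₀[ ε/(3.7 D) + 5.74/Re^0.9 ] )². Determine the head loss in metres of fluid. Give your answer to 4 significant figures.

Reynolds number Re = ρVD/μ = 788.7 · 1.193 · 0.02659 / 0.00104 = 2.406e+04.
Re > 4000 → turbulent. Relative roughness ε/D = 2.9e-06/0.02659 = 0.000109. Swamee-Jain: f = 0.25/(log₁₀[0.000109/3.7 + 5.74/2.406e+04^0.9])² = 0.25/(log₁₀[2.95e-05 + 0.000654])² = 0.25/(-3.165)² = 0.02496.
Total minor-loss coefficient ΣK = 1·1 = 1.
ΔP = [f·L/D + ΣK]·(ρV²/2) = [0.02496·4.565/0.02659 + 1]·(788.7·1.193²/2) = [4.284 + 1]·561.3 = 2966 Pa.
Head loss h_f = ΔP/(ρg) = 2966/(788.7·9.81) = 0.3833 m.

h_f ≈ 0.3833 m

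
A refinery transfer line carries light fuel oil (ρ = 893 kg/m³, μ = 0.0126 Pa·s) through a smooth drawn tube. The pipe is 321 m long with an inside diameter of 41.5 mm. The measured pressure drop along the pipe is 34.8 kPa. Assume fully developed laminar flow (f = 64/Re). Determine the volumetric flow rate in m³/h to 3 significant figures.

For laminar flow, f = 64/Re with Re = ρVD/μ, so Darcy-Weisbach reduces to ΔP = 32μLV/D². Solving for V: V = ΔP·D²/(32μL) = 3.48e+04·(0.0415)²/(32·0.0126·321) = 0.4631 m/s.
Check: Re = ρVD/μ = 893·0.4631·0.0415/0.0126 = 1362 < 2300, so the laminar assumption holds.
Q = V·A = 0.4631·(π/4·0.0415²) = 0.0006264 m³/s = 2.25 m³/h.

Q ≈ 2.25 m³/h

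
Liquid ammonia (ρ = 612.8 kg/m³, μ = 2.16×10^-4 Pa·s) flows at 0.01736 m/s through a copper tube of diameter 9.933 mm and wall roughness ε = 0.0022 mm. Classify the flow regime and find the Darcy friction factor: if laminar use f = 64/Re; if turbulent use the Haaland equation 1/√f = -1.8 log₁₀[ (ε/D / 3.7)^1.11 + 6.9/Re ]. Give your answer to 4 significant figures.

Re = ρVD/μ = 612.8·0.01736·0.009933/0.000216 = 489.2.
Re < 2300 → laminar, so f = 64/Re = 0.1308 (roughness is irrelevant in laminar flow).

f ≈ 0.1308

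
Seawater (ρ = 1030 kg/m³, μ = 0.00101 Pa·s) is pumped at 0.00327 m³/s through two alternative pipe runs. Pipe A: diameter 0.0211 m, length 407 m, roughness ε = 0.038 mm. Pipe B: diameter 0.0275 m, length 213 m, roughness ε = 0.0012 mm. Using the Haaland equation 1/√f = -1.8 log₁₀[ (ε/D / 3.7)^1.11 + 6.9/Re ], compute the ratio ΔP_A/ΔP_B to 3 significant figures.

ΔP_A/ΔP_B ≈ 10.3

Pipe A: V = Q/A = 0.00327/0.0003497 = 9.352 m/s; Re = 2.012e+05; ε/D = 0.0018; Haaland → f = 0.02366; ΔP_A = f(L/D)(ρV²/2) = 2.056e+07 Pa.
Pipe B: V = Q/A = 0.00327/0.000594 = 5.505 m/s; Re = 1.544e+05; ε/D = 4.36e-05; Haaland → f = 0.01655; ΔP_B = f(L/D)(ρV²/2) = 2.001e+06 Pa.
ΔP_A/ΔP_B = 2.056e+07/2.001e+06 = 10.3.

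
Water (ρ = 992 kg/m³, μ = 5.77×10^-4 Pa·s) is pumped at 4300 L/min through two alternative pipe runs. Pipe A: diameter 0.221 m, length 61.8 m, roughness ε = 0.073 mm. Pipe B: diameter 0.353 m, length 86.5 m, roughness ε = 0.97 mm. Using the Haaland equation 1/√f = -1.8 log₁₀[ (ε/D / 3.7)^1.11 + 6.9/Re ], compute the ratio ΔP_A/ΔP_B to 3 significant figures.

Pipe A: V = Q/A = 0.07167/0.03836 = 1.868 m/s; Re = 7.099e+05; ε/D = 0.00033; Haaland → f = 0.01609; ΔP_A = f(L/D)(ρV²/2) = 7790 Pa.
Pipe B: V = Q/A = 0.07167/0.09787 = 0.7323 m/s; Re = 4.444e+05; ε/D = 0.00275; Haaland → f = 0.02587; ΔP_B = f(L/D)(ρV²/2) = 1686 Pa.
ΔP_A/ΔP_B = 7790/1686 = 4.62.

ΔP_A/ΔP_B ≈ 4.62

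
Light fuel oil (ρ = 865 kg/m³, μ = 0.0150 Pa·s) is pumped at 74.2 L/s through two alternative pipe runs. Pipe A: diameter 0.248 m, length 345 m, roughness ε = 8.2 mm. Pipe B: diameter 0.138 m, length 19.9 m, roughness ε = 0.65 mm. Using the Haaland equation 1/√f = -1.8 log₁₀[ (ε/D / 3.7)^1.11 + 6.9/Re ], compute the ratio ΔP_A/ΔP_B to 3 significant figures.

ΔP_A/ΔP_B ≈ 1.76

Pipe A: V = Q/A = 0.0742/0.04831 = 1.536 m/s; Re = 2.197e+04; ε/D = 0.0331; Haaland → f = 0.061; ΔP_A = f(L/D)(ρV²/2) = 8.66e+04 Pa.
Pipe B: V = Q/A = 0.0742/0.01496 = 4.961 m/s; Re = 3.948e+04; ε/D = 0.00471; Haaland → f = 0.03202; ΔP_B = f(L/D)(ρV²/2) = 4.915e+04 Pa.
ΔP_A/ΔP_B = 8.66e+04/4.915e+04 = 1.76.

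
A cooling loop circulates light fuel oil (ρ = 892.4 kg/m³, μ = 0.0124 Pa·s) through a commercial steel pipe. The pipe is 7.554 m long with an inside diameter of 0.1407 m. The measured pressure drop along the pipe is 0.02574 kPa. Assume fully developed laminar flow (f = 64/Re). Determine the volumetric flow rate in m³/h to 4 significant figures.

Q ≈ 9.515 m³/h

For laminar flow, f = 64/Re with Re = ρVD/μ, so Darcy-Weisbach reduces to ΔP = 32μLV/D². Solving for V: V = ΔP·D²/(32μL) = 25.74·(0.1407)²/(32·0.0124·7.554) = 0.17 m/s.
Check: Re = ρVD/μ = 892.4·0.17·0.1407/0.0124 = 1721 < 2300, so the laminar assumption holds.
Q = V·A = 0.17·(π/4·0.1407²) = 0.002643 m³/s = 9.515 m³/h.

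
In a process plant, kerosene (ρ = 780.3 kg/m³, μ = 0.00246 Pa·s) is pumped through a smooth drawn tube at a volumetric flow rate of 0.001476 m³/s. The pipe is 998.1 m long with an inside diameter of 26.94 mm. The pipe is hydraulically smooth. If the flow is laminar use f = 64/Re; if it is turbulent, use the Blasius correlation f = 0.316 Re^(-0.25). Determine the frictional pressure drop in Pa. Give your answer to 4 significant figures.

ΔP ≈ 2511000 Pa

Cross-sectional area A = πD²/4 = π(0.02694)²/4 = 0.00057 m²; mean velocity V = Q/A = 0.001476/0.00057 = 2.589 m/s.
Reynolds number Re = ρVD/μ = 780.3 · 2.589 · 0.02694 / 0.00246 = 2.213e+04.
Re > 4000 → turbulent. Smooth-pipe (Blasius): f = 0.316 Re^(-0.25) = 0.316/(2.213e+04)^0.25 = 0.02591.
Darcy-Weisbach: ΔP = f(L/D)(ρV²/2) = 0.02591·(998.1/0.02694)·(780.3·2.589²/2) = 0.02591·3.705e+04·2616 = 2.511e+06 Pa.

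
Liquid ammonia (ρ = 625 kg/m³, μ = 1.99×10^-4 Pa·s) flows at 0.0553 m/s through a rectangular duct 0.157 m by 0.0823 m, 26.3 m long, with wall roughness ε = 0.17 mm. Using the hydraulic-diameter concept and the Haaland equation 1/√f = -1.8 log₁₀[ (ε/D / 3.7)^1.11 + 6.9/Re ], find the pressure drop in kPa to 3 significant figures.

ΔP ≈ 0.00676 kPa

Hydraulic diameter D_h = 4A/P = 4·(0.157·0.0823)/(2·(0.157+0.0823)) = 0.05168/0.4786 = 0.108 m.
Re = ρVD_h/μ = 625·0.0553·0.108/0.000199 = 1.876e+04.
ε/D_h = 0.00017/0.108 = 0.00157; Haaland gives 1/√f = -1.8 log₁₀[0.000181+0.000368] = 5.869, so f = 0.02903.
ΔP = f(L/D_h)(ρV²/2) = 0.02903·26.3/0.108·0.9557 = 6.757 Pa.
ΔP = 0.00676 kPa.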